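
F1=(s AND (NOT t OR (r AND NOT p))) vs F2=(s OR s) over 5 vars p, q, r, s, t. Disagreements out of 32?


F1 = (s AND (NOT t OR (r AND NOT p)))
F2 = (s OR s)
Evaluate both on each of 32 rows (bits = p,q,r,s,t):
  row 0 [00000]: F1=0 F2=0 -> 0
  row 1 [00001]: F1=0 F2=0 -> 0
  row 2 [00010]: F1=1 F2=1 -> 0
  row 3 [00011]: F1=0 F2=1 (differ) -> 1
  row 4 [00100]: F1=0 F2=0 -> 0
  row 5 [00101]: F1=0 F2=0 -> 0
  row 6 [00110]: F1=1 F2=1 -> 0
  row 7 [00111]: F1=1 F2=1 -> 0
  row 8 [01000]: F1=0 F2=0 -> 0
  row 9 [01001]: F1=0 F2=0 -> 0
  row 10 [01010]: F1=1 F2=1 -> 0
  row 11 [01011]: F1=0 F2=1 (differ) -> 1
  row 12 [01100]: F1=0 F2=0 -> 0
  row 13 [01101]: F1=0 F2=0 -> 0
  row 14 [01110]: F1=1 F2=1 -> 0
  row 15 [01111]: F1=1 F2=1 -> 0
  row 16 [10000]: F1=0 F2=0 -> 0
  row 17 [10001]: F1=0 F2=0 -> 0
  row 18 [10010]: F1=1 F2=1 -> 0
  row 19 [10011]: F1=0 F2=1 (differ) -> 1
  row 20 [10100]: F1=0 F2=0 -> 0
  row 21 [10101]: F1=0 F2=0 -> 0
  row 22 [10110]: F1=1 F2=1 -> 0
  row 23 [10111]: F1=0 F2=1 (differ) -> 1
  row 24 [11000]: F1=0 F2=0 -> 0
  row 25 [11001]: F1=0 F2=0 -> 0
  row 26 [11010]: F1=1 F2=1 -> 0
  row 27 [11011]: F1=0 F2=1 (differ) -> 1
  row 28 [11100]: F1=0 F2=0 -> 0
  row 29 [11101]: F1=0 F2=0 -> 0
  row 30 [11110]: F1=1 F2=1 -> 0
  row 31 [11111]: F1=0 F2=1 (differ) -> 1
Full result column, 8 rows per line (p,q fixed per line; r,s,t runs 000..111 left to right):
  rows 0-7 [p,q=00]: 00010000  (ones: 1)
  rows 8-15 [p,q=01]: 00010000  (ones: 1)
  rows 16-23 [p,q=10]: 00010001  (ones: 2)
  rows 24-31 [p,q=11]: 00010001  (ones: 2)
Disagreements = 1+1+2+2 = 6

6


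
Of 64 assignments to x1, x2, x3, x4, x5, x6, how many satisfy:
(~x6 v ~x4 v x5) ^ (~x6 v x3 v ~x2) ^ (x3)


CNF with 3 clauses over 6 vars (64 assignments).
An assignment satisfies CNF iff every clause has >=1 true literal.
Check each row (bits = x1,x2,x3,x4,x5,x6; clause T/F shown):
  row 0 [000000]: clauses=TTF -> 0
  row 1 [000001]: clauses=TTF -> 0
  row 2 [000010]: clauses=TTF -> 0
  row 3 [000011]: clauses=TTF -> 0
  row 4 [000100]: clauses=TTF -> 0
  (every remaining row is evaluated the same way; all 64 results are listed next)
Full result column, 8 rows per line (x1,x2,x3 fixed per line; x4,x5,x6 runs 000..111 left to right):
  rows 0-7 [x1,x2,x3=000]: 00000000  (ones: 0)
  rows 8-15 [x1,x2,x3=001]: 11111011  (ones: 7)
  rows 16-23 [x1,x2,x3=010]: 00000000  (ones: 0)
  rows 24-31 [x1,x2,x3=011]: 11111011  (ones: 7)
  rows 32-39 [x1,x2,x3=100]: 00000000  (ones: 0)
  rows 40-47 [x1,x2,x3=101]: 11111011  (ones: 7)
  rows 48-55 [x1,x2,x3=110]: 00000000  (ones: 0)
  rows 56-63 [x1,x2,x3=111]: 11111011  (ones: 7)
Satisfying assignments = 0+7+0+7+0+7+0+7 = 28

28


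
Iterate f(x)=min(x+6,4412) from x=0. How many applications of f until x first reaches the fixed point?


Step 1: x=0, cap=4412, increment=6
Step 2: x grows by 6 each step until capped at 4412; fixed point is x=4412
Step 3: iterations = ceil(4412/6) = 736

736


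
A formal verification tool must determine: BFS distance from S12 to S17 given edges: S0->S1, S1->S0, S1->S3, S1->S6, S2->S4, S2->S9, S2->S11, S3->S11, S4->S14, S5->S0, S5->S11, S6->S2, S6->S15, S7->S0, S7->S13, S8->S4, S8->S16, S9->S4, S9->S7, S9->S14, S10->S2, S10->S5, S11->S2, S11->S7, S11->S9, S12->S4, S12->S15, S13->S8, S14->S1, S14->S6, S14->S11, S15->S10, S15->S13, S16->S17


BFS layer-by-layer from S12:
  dist 0: {S12}
  dist 1: {S4, S15}
  dist 2: {S10, S13, S14}
  dist 3: {S1, S2, S5, S6, S8, S11}
  dist 4: {S0, S3, S7, S9, S16}
  dist 5: {S17}
  -> S17 reached at distance 5
Shortest path length = 5

5


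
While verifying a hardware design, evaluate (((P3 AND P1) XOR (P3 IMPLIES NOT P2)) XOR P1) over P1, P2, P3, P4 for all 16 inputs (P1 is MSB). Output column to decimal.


Formula: (((P3 AND P1) XOR (P3 IMPLIES NOT P2)) XOR P1) over P1, P2, P3, P4 (16 rows)
Evaluate each row (bits = P1,P2,P3,P4, MSB first):
  row 0 [0000]: (((0 AND 0) XOR (0 IMPLIES NOT 0)) XOR 0) -> 1
  row 1 [0001]: (((0 AND 0) XOR (0 IMPLIES NOT 0)) XOR 0) -> 1
  row 2 [0010]: (((1 AND 0) XOR (1 IMPLIES NOT 0)) XOR 0) -> 1
  row 3 [0011]: (((1 AND 0) XOR (1 IMPLIES NOT 0)) XOR 0) -> 1
  row 4 [0100]: (((0 AND 0) XOR (0 IMPLIES NOT 1)) XOR 0) -> 1
  row 5 [0101]: (((0 AND 0) XOR (0 IMPLIES NOT 1)) XOR 0) -> 1
  row 6 [0110]: (((1 AND 0) XOR (1 IMPLIES NOT 1)) XOR 0) -> 0
  row 7 [0111]: (((1 AND 0) XOR (1 IMPLIES NOT 1)) XOR 0) -> 0
  row 8 [1000]: (((0 AND 1) XOR (0 IMPLIES NOT 0)) XOR 1) -> 0
  row 9 [1001]: (((0 AND 1) XOR (0 IMPLIES NOT 0)) XOR 1) -> 0
  row 10 [1010]: (((1 AND 1) XOR (1 IMPLIES NOT 0)) XOR 1) -> 1
  row 11 [1011]: (((1 AND 1) XOR (1 IMPLIES NOT 0)) XOR 1) -> 1
  row 12 [1100]: (((0 AND 1) XOR (0 IMPLIES NOT 1)) XOR 1) -> 0
  row 13 [1101]: (((0 AND 1) XOR (0 IMPLIES NOT 1)) XOR 1) -> 0
  row 14 [1110]: (((1 AND 1) XOR (1 IMPLIES NOT 1)) XOR 1) -> 0
  row 15 [1111]: (((1 AND 1) XOR (1 IMPLIES NOT 1)) XOR 1) -> 0
Full result column, 4 rows per line (P1,P2 fixed per line; P3,P4 runs 00..11 left to right):
  rows 0-3 [P1,P2=00]: 1111  = hex F
  rows 4-7 [P1,P2=01]: 1100  = hex C
  rows 8-11 [P1,P2=10]: 0011  = hex 3
  rows 12-15 [P1,P2=11]: 0000  = hex 0
Output column (row 0 .. row 15) = 1111110000110000
Output column grouped in 4s = 1111 1100 0011 0000 = 0xFC30
Convert to decimal digit by digit (value = value*16 + digit):
  F -> 15
  15*16 + 12 (C) = 252
  252*16 + 3 = 4035
  4035*16 + 0 = 64560
Decimal = 64560

64560


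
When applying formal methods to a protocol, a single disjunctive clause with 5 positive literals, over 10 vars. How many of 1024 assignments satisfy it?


Step 1: Total=2^10=1024
Step 2: Unsat when all 5 false: 2^5=32
Step 3: Sat=1024-32=992

992


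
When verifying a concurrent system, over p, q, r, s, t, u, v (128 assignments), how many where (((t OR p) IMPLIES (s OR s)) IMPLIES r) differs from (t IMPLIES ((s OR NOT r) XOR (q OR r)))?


F1 = (((t OR p) IMPLIES (s OR s)) IMPLIES r)
F2 = (t IMPLIES ((s OR NOT r) XOR (q OR r)))
Evaluate both on each of 128 rows (bits = p,q,r,s,t,u,v):
  row 0 [0000000]: F1=0 F2=1 (differ) -> 1
  row 1 [0000001]: F1=0 F2=1 (differ) -> 1
  row 2 [0000010]: F1=0 F2=1 (differ) -> 1
  row 3 [0000011]: F1=0 F2=1 (differ) -> 1
  row 4 [0000100]: F1=1 F2=1 -> 0
  (every remaining row is evaluated the same way; all 128 results are listed next)
Full result column, 8 rows per line (p,q,r,s fixed per line; t,u,v runs 000..111 left to right):
  rows 0-7 [p,q,r,s=0000]: 11110000  (ones: 4)
  rows 8-15 [p,q,r,s=0001]: 11111111  (ones: 8)
  rows 16-23 [p,q,r,s=0010]: 00000000  (ones: 0)
  rows 24-31 [p,q,r,s=0011]: 00001111  (ones: 4)
  rows 32-39 [p,q,r,s=0100]: 11111111  (ones: 8)
  rows 40-47 [p,q,r,s=0101]: 11110000  (ones: 4)
  rows 48-55 [p,q,r,s=0110]: 00000000  (ones: 0)
  rows 56-63 [p,q,r,s=0111]: 00001111  (ones: 4)
  rows 64-71 [p,q,r,s=1000]: 00000000  (ones: 0)
  rows 72-79 [p,q,r,s=1001]: 11111111  (ones: 8)
  rows 80-87 [p,q,r,s=1010]: 00000000  (ones: 0)
  rows 88-95 [p,q,r,s=1011]: 00001111  (ones: 4)
  rows 96-103 [p,q,r,s=1100]: 00001111  (ones: 4)
  rows 104-111 [p,q,r,s=1101]: 11110000  (ones: 4)
  rows 112-119 [p,q,r,s=1110]: 00000000  (ones: 0)
  rows 120-127 [p,q,r,s=1111]: 00001111  (ones: 4)
Disagreements = 4+8+0+4+8+4+0+4+0+8+0+4+4+4+0+4 = 56

56


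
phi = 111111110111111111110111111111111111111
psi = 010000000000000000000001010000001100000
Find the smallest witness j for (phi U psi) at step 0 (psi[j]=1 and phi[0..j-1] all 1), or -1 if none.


(phi U psi) at 0: need smallest j with psi[j]=1 and phi[i]=1 for all i in [0,j).
Scan from step 0:
  step 0: phi=1, psi=0 -> continue
  step 1: psi=1 and phi held for [0,1) -> witness found
Witness step = 1

1


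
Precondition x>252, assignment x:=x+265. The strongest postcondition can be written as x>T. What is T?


Formula: sp(P, x:=E) = exists old_x. (x = E[old_x/x]) AND P[old_x/x] (old_x is the value of x before the assignment; eliminate old_x by solving x = E[old_x/x] for old_x)
Step 1: Precondition P: x>252, i.e. old_x > 252
Step 2: Assignment gives x = old_x + 265, so old_x = x - 265
Step 3: Substitute into P: x - 265 > 252
Step 4: Simplify: x > 252+265 = 517

517


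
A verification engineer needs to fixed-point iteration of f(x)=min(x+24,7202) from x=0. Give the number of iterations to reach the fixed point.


Step 1: x=0, cap=7202, increment=24
Step 2: x grows by 24 each step until capped at 7202; fixed point is x=7202
Step 3: iterations = ceil(7202/24) = 301

301


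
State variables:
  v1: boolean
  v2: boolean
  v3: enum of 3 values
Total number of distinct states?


State space = product of domain sizes of all variables.
Domain sizes:
  v1 (boolean): 2
  v2 (boolean): 2
  v3 (enum of 3 values): 3
Product = 2 * 2 * 3 = 12

12


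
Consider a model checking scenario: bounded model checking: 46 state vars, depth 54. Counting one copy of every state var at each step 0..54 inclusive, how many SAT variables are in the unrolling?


BMC unrolls to depth k, creating one copy of each state var for steps 0..k.
Step count = 54 + 1 = 55 (steps 0 through 54)
Vars per step = 46
Total = 46 * 55 = 2530

2530


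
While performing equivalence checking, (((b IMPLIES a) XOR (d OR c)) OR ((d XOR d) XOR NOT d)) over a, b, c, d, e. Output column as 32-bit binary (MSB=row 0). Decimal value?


Formula: (((b IMPLIES a) XOR (d OR c)) OR ((d XOR d) XOR NOT d)) over a, b, c, d, e (32 rows)
Evaluate each row (bits = a,b,c,d,e, MSB first):
  row 0 [00000]: (((0 IMPLIES 0) XOR (0 OR 0)) OR ((0 XOR 0) XOR NOT 0)) -> 1
  row 1 [00001]: (((0 IMPLIES 0) XOR (0 OR 0)) OR ((0 XOR 0) XOR NOT 0)) -> 1
  row 2 [00010]: (((0 IMPLIES 0) XOR (1 OR 0)) OR ((1 XOR 1) XOR NOT 1)) -> 0
  row 3 [00011]: (((0 IMPLIES 0) XOR (1 OR 0)) OR ((1 XOR 1) XOR NOT 1)) -> 0
  row 4 [00100]: (((0 IMPLIES 0) XOR (0 OR 1)) OR ((0 XOR 0) XOR NOT 0)) -> 1
  row 5 [00101]: (((0 IMPLIES 0) XOR (0 OR 1)) OR ((0 XOR 0) XOR NOT 0)) -> 1
  row 6 [00110]: (((0 IMPLIES 0) XOR (1 OR 1)) OR ((1 XOR 1) XOR NOT 1)) -> 0
  row 7 [00111]: (((0 IMPLIES 0) XOR (1 OR 1)) OR ((1 XOR 1) XOR NOT 1)) -> 0
  row 8 [01000]: (((1 IMPLIES 0) XOR (0 OR 0)) OR ((0 XOR 0) XOR NOT 0)) -> 1
  row 9 [01001]: (((1 IMPLIES 0) XOR (0 OR 0)) OR ((0 XOR 0) XOR NOT 0)) -> 1
  row 10 [01010]: (((1 IMPLIES 0) XOR (1 OR 0)) OR ((1 XOR 1) XOR NOT 1)) -> 1
  row 11 [01011]: (((1 IMPLIES 0) XOR (1 OR 0)) OR ((1 XOR 1) XOR NOT 1)) -> 1
  row 12 [01100]: (((1 IMPLIES 0) XOR (0 OR 1)) OR ((0 XOR 0) XOR NOT 0)) -> 1
  row 13 [01101]: (((1 IMPLIES 0) XOR (0 OR 1)) OR ((0 XOR 0) XOR NOT 0)) -> 1
  row 14 [01110]: (((1 IMPLIES 0) XOR (1 OR 1)) OR ((1 XOR 1) XOR NOT 1)) -> 1
  row 15 [01111]: (((1 IMPLIES 0) XOR (1 OR 1)) OR ((1 XOR 1) XOR NOT 1)) -> 1
  row 16 [10000]: (((0 IMPLIES 1) XOR (0 OR 0)) OR ((0 XOR 0) XOR NOT 0)) -> 1
  row 17 [10001]: (((0 IMPLIES 1) XOR (0 OR 0)) OR ((0 XOR 0) XOR NOT 0)) -> 1
  row 18 [10010]: (((0 IMPLIES 1) XOR (1 OR 0)) OR ((1 XOR 1) XOR NOT 1)) -> 0
  row 19 [10011]: (((0 IMPLIES 1) XOR (1 OR 0)) OR ((1 XOR 1) XOR NOT 1)) -> 0
  row 20 [10100]: (((0 IMPLIES 1) XOR (0 OR 1)) OR ((0 XOR 0) XOR NOT 0)) -> 1
  row 21 [10101]: (((0 IMPLIES 1) XOR (0 OR 1)) OR ((0 XOR 0) XOR NOT 0)) -> 1
  row 22 [10110]: (((0 IMPLIES 1) XOR (1 OR 1)) OR ((1 XOR 1) XOR NOT 1)) -> 0
  row 23 [10111]: (((0 IMPLIES 1) XOR (1 OR 1)) OR ((1 XOR 1) XOR NOT 1)) -> 0
  row 24 [11000]: (((1 IMPLIES 1) XOR (0 OR 0)) OR ((0 XOR 0) XOR NOT 0)) -> 1
  row 25 [11001]: (((1 IMPLIES 1) XOR (0 OR 0)) OR ((0 XOR 0) XOR NOT 0)) -> 1
  row 26 [11010]: (((1 IMPLIES 1) XOR (1 OR 0)) OR ((1 XOR 1) XOR NOT 1)) -> 0
  row 27 [11011]: (((1 IMPLIES 1) XOR (1 OR 0)) OR ((1 XOR 1) XOR NOT 1)) -> 0
  row 28 [11100]: (((1 IMPLIES 1) XOR (0 OR 1)) OR ((0 XOR 0) XOR NOT 0)) -> 1
  row 29 [11101]: (((1 IMPLIES 1) XOR (0 OR 1)) OR ((0 XOR 0) XOR NOT 0)) -> 1
  row 30 [11110]: (((1 IMPLIES 1) XOR (1 OR 1)) OR ((1 XOR 1) XOR NOT 1)) -> 0
  row 31 [11111]: (((1 IMPLIES 1) XOR (1 OR 1)) OR ((1 XOR 1) XOR NOT 1)) -> 0
Full result column, 4 rows per line (a,b,c fixed per line; d,e runs 00..11 left to right):
  rows 0-3 [a,b,c=000]: 1100  = hex C
  rows 4-7 [a,b,c=001]: 1100  = hex C
  rows 8-11 [a,b,c=010]: 1111  = hex F
  rows 12-15 [a,b,c=011]: 1111  = hex F
  rows 16-19 [a,b,c=100]: 1100  = hex C
  rows 20-23 [a,b,c=101]: 1100  = hex C
  rows 24-27 [a,b,c=110]: 1100  = hex C
  rows 28-31 [a,b,c=111]: 1100  = hex C
Output column (row 0 .. row 31) = 11001100111111111100110011001100
Output column grouped in 4s = 1100 1100 1111 1111 1100 1100 1100 1100 = 0xCCFFCCCC
Convert to decimal digit by digit (value = value*16 + digit):
  C -> 12
  12*16 + 12 (C) = 204
  204*16 + 15 (F) = 3279
  3279*16 + 15 (F) = 52479
  52479*16 + 12 (C) = 839676
  839676*16 + 12 (C) = 13434828
  13434828*16 + 12 (C) = 214957260
  214957260*16 + 12 (C) = 3439316172
Decimal = 3439316172

3439316172


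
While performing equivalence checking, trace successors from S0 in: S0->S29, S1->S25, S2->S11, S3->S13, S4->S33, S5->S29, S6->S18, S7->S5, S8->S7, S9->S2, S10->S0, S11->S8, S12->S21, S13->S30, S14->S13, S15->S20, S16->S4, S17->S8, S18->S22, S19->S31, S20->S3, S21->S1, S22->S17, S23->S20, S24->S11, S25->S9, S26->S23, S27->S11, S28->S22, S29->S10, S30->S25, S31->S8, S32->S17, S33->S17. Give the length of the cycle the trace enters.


Trace from S0 until a state repeats:
  S0 -> S29 -> S10 -> S0
S0 first seen at step 0, revisited at step 3.
Cycle length = 3 - 0 = 3

3


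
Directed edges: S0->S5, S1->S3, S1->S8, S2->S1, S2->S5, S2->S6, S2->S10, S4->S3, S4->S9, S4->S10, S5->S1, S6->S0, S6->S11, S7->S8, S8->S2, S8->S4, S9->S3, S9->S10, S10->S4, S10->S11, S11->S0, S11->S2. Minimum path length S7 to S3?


BFS layer-by-layer from S7:
  dist 0: {S7}
  dist 1: {S8}
  dist 2: {S2, S4}
  dist 3: {S1, S3, S5, S6, S9, S10}
  -> S3 reached at distance 3
Shortest path length = 3

3


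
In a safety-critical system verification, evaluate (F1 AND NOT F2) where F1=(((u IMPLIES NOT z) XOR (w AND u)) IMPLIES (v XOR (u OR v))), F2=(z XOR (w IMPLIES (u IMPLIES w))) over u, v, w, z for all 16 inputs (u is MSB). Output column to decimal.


F1 = (((u IMPLIES NOT z) XOR (w AND u)) IMPLIES (v XOR (u OR v)))
F2 = (z XOR (w IMPLIES (u IMPLIES w)))
Counterexample to F1=>F2 is where F1=1 and F2=0.
Evaluate each row (bits = u,v,w,z, MSB first):
  row 0 [0000]: F1=0 F2=1 -> F1&~F2 -> 0
  row 1 [0001]: F1=0 F2=0 -> F1&~F2 -> 0
  row 2 [0010]: F1=0 F2=1 -> F1&~F2 -> 0
  row 3 [0011]: F1=0 F2=0 -> F1&~F2 -> 0
  row 4 [0100]: F1=0 F2=1 -> F1&~F2 -> 0
  row 5 [0101]: F1=0 F2=0 -> F1&~F2 -> 0
  row 6 [0110]: F1=0 F2=1 -> F1&~F2 -> 0
  row 7 [0111]: F1=0 F2=0 -> F1&~F2 -> 0
  row 8 [1000]: F1=1 F2=1 -> F1&~F2 -> 0
  row 9 [1001]: F1=1 F2=0 -> F1&~F2 -> 1
  row 10 [1010]: F1=1 F2=1 -> F1&~F2 -> 0
  row 11 [1011]: F1=1 F2=0 -> F1&~F2 -> 1
  row 12 [1100]: F1=0 F2=1 -> F1&~F2 -> 0
  row 13 [1101]: F1=1 F2=0 -> F1&~F2 -> 1
  row 14 [1110]: F1=1 F2=1 -> F1&~F2 -> 0
  row 15 [1111]: F1=0 F2=0 -> F1&~F2 -> 0
Full result column, 4 rows per line (u,v fixed per line; w,z runs 00..11 left to right):
  rows 0-3 [u,v=00]: 0000  = hex 0
  rows 4-7 [u,v=01]: 0000  = hex 0
  rows 8-11 [u,v=10]: 0101  = hex 5
  rows 12-15 [u,v=11]: 0100  = hex 4
Counterexample vector (row 0 .. row 15) = 0000000001010100
Output column grouped in 4s = 0000 0000 0101 0100 = 0x0054
Convert to decimal digit by digit (value = value*16 + digit):
  0 -> 0
  0*16 + 0 = 0
  0*16 + 5 = 5
  5*16 + 4 = 84
Decimal = 84

84


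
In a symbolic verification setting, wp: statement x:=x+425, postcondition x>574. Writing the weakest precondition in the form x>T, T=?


Formula: wp(x:=E, P) = P[E/x] (substitute E for x in postcondition)
Step 1: Postcondition: x>574
Step 2: Substitute x+425 for x: x+425>574
Step 3: Solve for x: x > 574-425 = 149

149


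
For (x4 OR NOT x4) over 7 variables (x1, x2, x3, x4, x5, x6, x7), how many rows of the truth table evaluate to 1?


Formula: (x4 OR NOT x4) over 7 vars (128 rows)
Evaluate each row (x1, x2, x3, x4, x5, x6, x7 as bits, MSB first):
  row 0 [0000000]: (0 OR NOT 0) -> 1
  row 1 [0000001]: (0 OR NOT 0) -> 1
  row 2 [0000010]: (0 OR NOT 0) -> 1
  row 3 [0000011]: (0 OR NOT 0) -> 1
  row 4 [0000100]: (0 OR NOT 0) -> 1
  (every remaining row is evaluated the same way; all 128 results are listed next)
Full result column, 8 rows per line (x1,x2,x3,x4 fixed per line; x5,x6,x7 runs 000..111 left to right):
  rows 0-7 [x1,x2,x3,x4=0000]: 11111111  (ones: 8)
  rows 8-15 [x1,x2,x3,x4=0001]: 11111111  (ones: 8)
  rows 16-23 [x1,x2,x3,x4=0010]: 11111111  (ones: 8)
  rows 24-31 [x1,x2,x3,x4=0011]: 11111111  (ones: 8)
  rows 32-39 [x1,x2,x3,x4=0100]: 11111111  (ones: 8)
  rows 40-47 [x1,x2,x3,x4=0101]: 11111111  (ones: 8)
  rows 48-55 [x1,x2,x3,x4=0110]: 11111111  (ones: 8)
  rows 56-63 [x1,x2,x3,x4=0111]: 11111111  (ones: 8)
  rows 64-71 [x1,x2,x3,x4=1000]: 11111111  (ones: 8)
  rows 72-79 [x1,x2,x3,x4=1001]: 11111111  (ones: 8)
  rows 80-87 [x1,x2,x3,x4=1010]: 11111111  (ones: 8)
  rows 88-95 [x1,x2,x3,x4=1011]: 11111111  (ones: 8)
  rows 96-103 [x1,x2,x3,x4=1100]: 11111111  (ones: 8)
  rows 104-111 [x1,x2,x3,x4=1101]: 11111111  (ones: 8)
  rows 112-119 [x1,x2,x3,x4=1110]: 11111111  (ones: 8)
  rows 120-127 [x1,x2,x3,x4=1111]: 11111111  (ones: 8)
Count of 1-rows = 8+8+8+8+8+8+8+8+8+8+8+8+8+8+8+8 = 128

128


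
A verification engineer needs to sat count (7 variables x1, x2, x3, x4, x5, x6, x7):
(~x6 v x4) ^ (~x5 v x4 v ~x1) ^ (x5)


CNF with 3 clauses over 7 vars (128 assignments).
An assignment satisfies CNF iff every clause has >=1 true literal.
Check each row (bits = x1,x2,x3,x4,x5,x6,x7; clause T/F shown):
  row 0 [0000000]: clauses=TTF -> 0
  row 1 [0000001]: clauses=TTF -> 0
  row 2 [0000010]: clauses=FTF -> 0
  row 3 [0000011]: clauses=FTF -> 0
  row 4 [0000100]: clauses=TTT -> 1
  (every remaining row is evaluated the same way; all 128 results are listed next)
Full result column, 8 rows per line (x1,x2,x3,x4 fixed per line; x5,x6,x7 runs 000..111 left to right):
  rows 0-7 [x1,x2,x3,x4=0000]: 00001100  (ones: 2)
  rows 8-15 [x1,x2,x3,x4=0001]: 00001111  (ones: 4)
  rows 16-23 [x1,x2,x3,x4=0010]: 00001100  (ones: 2)
  rows 24-31 [x1,x2,x3,x4=0011]: 00001111  (ones: 4)
  rows 32-39 [x1,x2,x3,x4=0100]: 00001100  (ones: 2)
  rows 40-47 [x1,x2,x3,x4=0101]: 00001111  (ones: 4)
  rows 48-55 [x1,x2,x3,x4=0110]: 00001100  (ones: 2)
  rows 56-63 [x1,x2,x3,x4=0111]: 00001111  (ones: 4)
  rows 64-71 [x1,x2,x3,x4=1000]: 00000000  (ones: 0)
  rows 72-79 [x1,x2,x3,x4=1001]: 00001111  (ones: 4)
  rows 80-87 [x1,x2,x3,x4=1010]: 00000000  (ones: 0)
  rows 88-95 [x1,x2,x3,x4=1011]: 00001111  (ones: 4)
  rows 96-103 [x1,x2,x3,x4=1100]: 00000000  (ones: 0)
  rows 104-111 [x1,x2,x3,x4=1101]: 00001111  (ones: 4)
  rows 112-119 [x1,x2,x3,x4=1110]: 00000000  (ones: 0)
  rows 120-127 [x1,x2,x3,x4=1111]: 00001111  (ones: 4)
Satisfying assignments = 2+4+2+4+2+4+2+4+0+4+0+4+0+4+0+4 = 40

40


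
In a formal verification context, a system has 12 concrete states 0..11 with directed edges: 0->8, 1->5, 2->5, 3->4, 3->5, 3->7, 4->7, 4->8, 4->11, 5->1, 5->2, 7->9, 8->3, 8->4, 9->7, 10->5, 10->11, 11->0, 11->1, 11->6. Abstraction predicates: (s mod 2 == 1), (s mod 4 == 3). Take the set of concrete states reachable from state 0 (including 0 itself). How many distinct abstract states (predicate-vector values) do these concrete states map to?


BFS from 0:
Concrete reachable: {0, 1, 2, 3, 4, 5, 6, 7, 8, 9, 11}
Abstract via predicates (s mod 2 == 1), (s mod 4 == 3):
  (0,0) <- {0, 2, 4, 6, 8}
  (1,0) <- {1, 5, 9}
  (1,1) <- {3, 7, 11}
Distinct abstract states = 3

3


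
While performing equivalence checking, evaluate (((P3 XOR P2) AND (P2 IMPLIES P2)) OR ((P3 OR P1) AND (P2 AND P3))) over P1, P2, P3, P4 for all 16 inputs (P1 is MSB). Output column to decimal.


Formula: (((P3 XOR P2) AND (P2 IMPLIES P2)) OR ((P3 OR P1) AND (P2 AND P3))) over P1, P2, P3, P4 (16 rows)
Evaluate each row (bits = P1,P2,P3,P4, MSB first):
  row 0 [0000]: (((0 XOR 0) AND (0 IMPLIES 0)) OR ((0 OR 0) AND (0 AND 0))) -> 0
  row 1 [0001]: (((0 XOR 0) AND (0 IMPLIES 0)) OR ((0 OR 0) AND (0 AND 0))) -> 0
  row 2 [0010]: (((1 XOR 0) AND (0 IMPLIES 0)) OR ((1 OR 0) AND (0 AND 1))) -> 1
  row 3 [0011]: (((1 XOR 0) AND (0 IMPLIES 0)) OR ((1 OR 0) AND (0 AND 1))) -> 1
  row 4 [0100]: (((0 XOR 1) AND (1 IMPLIES 1)) OR ((0 OR 0) AND (1 AND 0))) -> 1
  row 5 [0101]: (((0 XOR 1) AND (1 IMPLIES 1)) OR ((0 OR 0) AND (1 AND 0))) -> 1
  row 6 [0110]: (((1 XOR 1) AND (1 IMPLIES 1)) OR ((1 OR 0) AND (1 AND 1))) -> 1
  row 7 [0111]: (((1 XOR 1) AND (1 IMPLIES 1)) OR ((1 OR 0) AND (1 AND 1))) -> 1
  row 8 [1000]: (((0 XOR 0) AND (0 IMPLIES 0)) OR ((0 OR 1) AND (0 AND 0))) -> 0
  row 9 [1001]: (((0 XOR 0) AND (0 IMPLIES 0)) OR ((0 OR 1) AND (0 AND 0))) -> 0
  row 10 [1010]: (((1 XOR 0) AND (0 IMPLIES 0)) OR ((1 OR 1) AND (0 AND 1))) -> 1
  row 11 [1011]: (((1 XOR 0) AND (0 IMPLIES 0)) OR ((1 OR 1) AND (0 AND 1))) -> 1
  row 12 [1100]: (((0 XOR 1) AND (1 IMPLIES 1)) OR ((0 OR 1) AND (1 AND 0))) -> 1
  row 13 [1101]: (((0 XOR 1) AND (1 IMPLIES 1)) OR ((0 OR 1) AND (1 AND 0))) -> 1
  row 14 [1110]: (((1 XOR 1) AND (1 IMPLIES 1)) OR ((1 OR 1) AND (1 AND 1))) -> 1
  row 15 [1111]: (((1 XOR 1) AND (1 IMPLIES 1)) OR ((1 OR 1) AND (1 AND 1))) -> 1
Full result column, 4 rows per line (P1,P2 fixed per line; P3,P4 runs 00..11 left to right):
  rows 0-3 [P1,P2=00]: 0011  = hex 3
  rows 4-7 [P1,P2=01]: 1111  = hex F
  rows 8-11 [P1,P2=10]: 0011  = hex 3
  rows 12-15 [P1,P2=11]: 1111  = hex F
Output column (row 0 .. row 15) = 0011111100111111
Output column grouped in 4s = 0011 1111 0011 1111 = 0x3F3F
Convert to decimal digit by digit (value = value*16 + digit):
  3 -> 3
  3*16 + 15 (F) = 63
  63*16 + 3 = 1011
  1011*16 + 15 (F) = 16191
Decimal = 16191

16191


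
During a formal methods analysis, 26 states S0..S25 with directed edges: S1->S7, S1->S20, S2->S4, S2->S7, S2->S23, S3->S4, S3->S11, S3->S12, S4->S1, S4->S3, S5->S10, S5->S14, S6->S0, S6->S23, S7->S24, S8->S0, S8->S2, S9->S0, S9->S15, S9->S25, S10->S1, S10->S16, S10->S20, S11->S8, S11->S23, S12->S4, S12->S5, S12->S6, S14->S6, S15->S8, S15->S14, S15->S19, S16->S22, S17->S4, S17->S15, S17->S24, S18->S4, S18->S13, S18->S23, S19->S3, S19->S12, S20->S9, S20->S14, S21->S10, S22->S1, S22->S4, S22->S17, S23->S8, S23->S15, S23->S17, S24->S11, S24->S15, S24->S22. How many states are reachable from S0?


BFS from S0:
  layer 0: {S0}
Reachable set: {S0}
Count = 1

1


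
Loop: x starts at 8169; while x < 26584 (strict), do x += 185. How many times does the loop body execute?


Step 1: x goes from 8169 toward 26584 by 185; the body runs while x<26584, so iterations = ceil((bound-start)/step)
Step 2: Distance=18415
Step 3: ceil(18415/185)=100

100


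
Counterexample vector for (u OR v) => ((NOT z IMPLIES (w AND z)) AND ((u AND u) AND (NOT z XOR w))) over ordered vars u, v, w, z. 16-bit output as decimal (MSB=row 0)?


F1 = (u OR v)
F2 = ((NOT z IMPLIES (w AND z)) AND ((u AND u) AND (NOT z XOR w)))
Counterexample to F1=>F2 is where F1=1 and F2=0.
Evaluate each row (bits = u,v,w,z, MSB first):
  row 0 [0000]: F1=0 F2=0 -> F1&~F2 -> 0
  row 1 [0001]: F1=0 F2=0 -> F1&~F2 -> 0
  row 2 [0010]: F1=0 F2=0 -> F1&~F2 -> 0
  row 3 [0011]: F1=0 F2=0 -> F1&~F2 -> 0
  row 4 [0100]: F1=1 F2=0 -> F1&~F2 -> 1
  row 5 [0101]: F1=1 F2=0 -> F1&~F2 -> 1
  row 6 [0110]: F1=1 F2=0 -> F1&~F2 -> 1
  row 7 [0111]: F1=1 F2=0 -> F1&~F2 -> 1
  row 8 [1000]: F1=1 F2=0 -> F1&~F2 -> 1
  row 9 [1001]: F1=1 F2=0 -> F1&~F2 -> 1
  row 10 [1010]: F1=1 F2=0 -> F1&~F2 -> 1
  row 11 [1011]: F1=1 F2=1 -> F1&~F2 -> 0
  row 12 [1100]: F1=1 F2=0 -> F1&~F2 -> 1
  row 13 [1101]: F1=1 F2=0 -> F1&~F2 -> 1
  row 14 [1110]: F1=1 F2=0 -> F1&~F2 -> 1
  row 15 [1111]: F1=1 F2=1 -> F1&~F2 -> 0
Full result column, 4 rows per line (u,v fixed per line; w,z runs 00..11 left to right):
  rows 0-3 [u,v=00]: 0000  = hex 0
  rows 4-7 [u,v=01]: 1111  = hex F
  rows 8-11 [u,v=10]: 1110  = hex E
  rows 12-15 [u,v=11]: 1110  = hex E
Counterexample vector (row 0 .. row 15) = 0000111111101110
Output column grouped in 4s = 0000 1111 1110 1110 = 0x0FEE
Convert to decimal digit by digit (value = value*16 + digit):
  0 -> 0
  0*16 + 15 (F) = 15
  15*16 + 14 (E) = 254
  254*16 + 14 (E) = 4078
Decimal = 4078

4078


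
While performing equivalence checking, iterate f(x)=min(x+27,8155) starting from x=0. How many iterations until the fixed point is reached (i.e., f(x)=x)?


Step 1: x=0, cap=8155, increment=27
Step 2: x grows by 27 each step until capped at 8155; fixed point is x=8155
Step 3: iterations = ceil(8155/27) = 303

303


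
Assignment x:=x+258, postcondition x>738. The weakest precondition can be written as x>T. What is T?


Formula: wp(x:=E, P) = P[E/x] (substitute E for x in postcondition)
Step 1: Postcondition: x>738
Step 2: Substitute x+258 for x: x+258>738
Step 3: Solve for x: x > 738-258 = 480

480


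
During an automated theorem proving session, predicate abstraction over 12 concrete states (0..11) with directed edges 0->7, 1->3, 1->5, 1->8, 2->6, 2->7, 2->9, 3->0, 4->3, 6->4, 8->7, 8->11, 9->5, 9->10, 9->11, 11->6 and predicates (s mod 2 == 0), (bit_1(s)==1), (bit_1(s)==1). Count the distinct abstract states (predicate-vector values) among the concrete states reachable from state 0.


BFS from 0:
Concrete reachable: {0, 7}
Abstract via predicates (s mod 2 == 0), (bit_1(s)==1), (bit_1(s)==1):
  (0,1,1) <- {7}
  (1,0,0) <- {0}
Distinct abstract states = 2

2


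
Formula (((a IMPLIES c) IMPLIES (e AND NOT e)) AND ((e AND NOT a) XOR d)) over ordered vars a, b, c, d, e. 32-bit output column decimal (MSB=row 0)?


Formula: (((a IMPLIES c) IMPLIES (e AND NOT e)) AND ((e AND NOT a) XOR d)) over a, b, c, d, e (32 rows)
Evaluate each row (bits = a,b,c,d,e, MSB first):
  row 0 [00000]: (((0 IMPLIES 0) IMPLIES (0 AND NOT 0)) AND ((0 AND NOT 0) XOR 0)) -> 0
  row 1 [00001]: (((0 IMPLIES 0) IMPLIES (1 AND NOT 1)) AND ((1 AND NOT 0) XOR 0)) -> 0
  row 2 [00010]: (((0 IMPLIES 0) IMPLIES (0 AND NOT 0)) AND ((0 AND NOT 0) XOR 1)) -> 0
  row 3 [00011]: (((0 IMPLIES 0) IMPLIES (1 AND NOT 1)) AND ((1 AND NOT 0) XOR 1)) -> 0
  row 4 [00100]: (((0 IMPLIES 1) IMPLIES (0 AND NOT 0)) AND ((0 AND NOT 0) XOR 0)) -> 0
  row 5 [00101]: (((0 IMPLIES 1) IMPLIES (1 AND NOT 1)) AND ((1 AND NOT 0) XOR 0)) -> 0
  row 6 [00110]: (((0 IMPLIES 1) IMPLIES (0 AND NOT 0)) AND ((0 AND NOT 0) XOR 1)) -> 0
  row 7 [00111]: (((0 IMPLIES 1) IMPLIES (1 AND NOT 1)) AND ((1 AND NOT 0) XOR 1)) -> 0
  row 8 [01000]: (((0 IMPLIES 0) IMPLIES (0 AND NOT 0)) AND ((0 AND NOT 0) XOR 0)) -> 0
  row 9 [01001]: (((0 IMPLIES 0) IMPLIES (1 AND NOT 1)) AND ((1 AND NOT 0) XOR 0)) -> 0
  row 10 [01010]: (((0 IMPLIES 0) IMPLIES (0 AND NOT 0)) AND ((0 AND NOT 0) XOR 1)) -> 0
  row 11 [01011]: (((0 IMPLIES 0) IMPLIES (1 AND NOT 1)) AND ((1 AND NOT 0) XOR 1)) -> 0
  row 12 [01100]: (((0 IMPLIES 1) IMPLIES (0 AND NOT 0)) AND ((0 AND NOT 0) XOR 0)) -> 0
  row 13 [01101]: (((0 IMPLIES 1) IMPLIES (1 AND NOT 1)) AND ((1 AND NOT 0) XOR 0)) -> 0
  row 14 [01110]: (((0 IMPLIES 1) IMPLIES (0 AND NOT 0)) AND ((0 AND NOT 0) XOR 1)) -> 0
  row 15 [01111]: (((0 IMPLIES 1) IMPLIES (1 AND NOT 1)) AND ((1 AND NOT 0) XOR 1)) -> 0
  row 16 [10000]: (((1 IMPLIES 0) IMPLIES (0 AND NOT 0)) AND ((0 AND NOT 1) XOR 0)) -> 0
  row 17 [10001]: (((1 IMPLIES 0) IMPLIES (1 AND NOT 1)) AND ((1 AND NOT 1) XOR 0)) -> 0
  row 18 [10010]: (((1 IMPLIES 0) IMPLIES (0 AND NOT 0)) AND ((0 AND NOT 1) XOR 1)) -> 1
  row 19 [10011]: (((1 IMPLIES 0) IMPLIES (1 AND NOT 1)) AND ((1 AND NOT 1) XOR 1)) -> 1
  row 20 [10100]: (((1 IMPLIES 1) IMPLIES (0 AND NOT 0)) AND ((0 AND NOT 1) XOR 0)) -> 0
  row 21 [10101]: (((1 IMPLIES 1) IMPLIES (1 AND NOT 1)) AND ((1 AND NOT 1) XOR 0)) -> 0
  row 22 [10110]: (((1 IMPLIES 1) IMPLIES (0 AND NOT 0)) AND ((0 AND NOT 1) XOR 1)) -> 0
  row 23 [10111]: (((1 IMPLIES 1) IMPLIES (1 AND NOT 1)) AND ((1 AND NOT 1) XOR 1)) -> 0
  row 24 [11000]: (((1 IMPLIES 0) IMPLIES (0 AND NOT 0)) AND ((0 AND NOT 1) XOR 0)) -> 0
  row 25 [11001]: (((1 IMPLIES 0) IMPLIES (1 AND NOT 1)) AND ((1 AND NOT 1) XOR 0)) -> 0
  row 26 [11010]: (((1 IMPLIES 0) IMPLIES (0 AND NOT 0)) AND ((0 AND NOT 1) XOR 1)) -> 1
  row 27 [11011]: (((1 IMPLIES 0) IMPLIES (1 AND NOT 1)) AND ((1 AND NOT 1) XOR 1)) -> 1
  row 28 [11100]: (((1 IMPLIES 1) IMPLIES (0 AND NOT 0)) AND ((0 AND NOT 1) XOR 0)) -> 0
  row 29 [11101]: (((1 IMPLIES 1) IMPLIES (1 AND NOT 1)) AND ((1 AND NOT 1) XOR 0)) -> 0
  row 30 [11110]: (((1 IMPLIES 1) IMPLIES (0 AND NOT 0)) AND ((0 AND NOT 1) XOR 1)) -> 0
  row 31 [11111]: (((1 IMPLIES 1) IMPLIES (1 AND NOT 1)) AND ((1 AND NOT 1) XOR 1)) -> 0
Full result column, 4 rows per line (a,b,c fixed per line; d,e runs 00..11 left to right):
  rows 0-3 [a,b,c=000]: 0000  = hex 0
  rows 4-7 [a,b,c=001]: 0000  = hex 0
  rows 8-11 [a,b,c=010]: 0000  = hex 0
  rows 12-15 [a,b,c=011]: 0000  = hex 0
  rows 16-19 [a,b,c=100]: 0011  = hex 3
  rows 20-23 [a,b,c=101]: 0000  = hex 0
  rows 24-27 [a,b,c=110]: 0011  = hex 3
  rows 28-31 [a,b,c=111]: 0000  = hex 0
Output column (row 0 .. row 31) = 00000000000000000011000000110000
Output column grouped in 4s = 0000 0000 0000 0000 0011 0000 0011 0000 = 0x00003030
Convert to decimal digit by digit (value = value*16 + digit):
  0 -> 0
  0*16 + 0 = 0
  0*16 + 0 = 0
  0*16 + 0 = 0
  0*16 + 3 = 3
  3*16 + 0 = 48
  48*16 + 3 = 771
  771*16 + 0 = 12336
Decimal = 12336

12336


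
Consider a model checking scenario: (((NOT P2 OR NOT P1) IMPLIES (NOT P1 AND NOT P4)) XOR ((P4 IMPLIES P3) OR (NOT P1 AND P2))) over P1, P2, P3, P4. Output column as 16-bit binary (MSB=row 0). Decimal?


Formula: (((NOT P2 OR NOT P1) IMPLIES (NOT P1 AND NOT P4)) XOR ((P4 IMPLIES P3) OR (NOT P1 AND P2))) over P1, P2, P3, P4 (16 rows)
Evaluate each row (bits = P1,P2,P3,P4, MSB first):
  row 0 [0000]: (((NOT 0 OR NOT 0) IMPLIES (NOT 0 AND NOT 0)) XOR ((0 IMPLIES 0) OR (NOT 0 AND 0))) -> 0
  row 1 [0001]: (((NOT 0 OR NOT 0) IMPLIES (NOT 0 AND NOT 1)) XOR ((1 IMPLIES 0) OR (NOT 0 AND 0))) -> 0
  row 2 [0010]: (((NOT 0 OR NOT 0) IMPLIES (NOT 0 AND NOT 0)) XOR ((0 IMPLIES 1) OR (NOT 0 AND 0))) -> 0
  row 3 [0011]: (((NOT 0 OR NOT 0) IMPLIES (NOT 0 AND NOT 1)) XOR ((1 IMPLIES 1) OR (NOT 0 AND 0))) -> 1
  row 4 [0100]: (((NOT 1 OR NOT 0) IMPLIES (NOT 0 AND NOT 0)) XOR ((0 IMPLIES 0) OR (NOT 0 AND 1))) -> 0
  row 5 [0101]: (((NOT 1 OR NOT 0) IMPLIES (NOT 0 AND NOT 1)) XOR ((1 IMPLIES 0) OR (NOT 0 AND 1))) -> 1
  row 6 [0110]: (((NOT 1 OR NOT 0) IMPLIES (NOT 0 AND NOT 0)) XOR ((0 IMPLIES 1) OR (NOT 0 AND 1))) -> 0
  row 7 [0111]: (((NOT 1 OR NOT 0) IMPLIES (NOT 0 AND NOT 1)) XOR ((1 IMPLIES 1) OR (NOT 0 AND 1))) -> 1
  row 8 [1000]: (((NOT 0 OR NOT 1) IMPLIES (NOT 1 AND NOT 0)) XOR ((0 IMPLIES 0) OR (NOT 1 AND 0))) -> 1
  row 9 [1001]: (((NOT 0 OR NOT 1) IMPLIES (NOT 1 AND NOT 1)) XOR ((1 IMPLIES 0) OR (NOT 1 AND 0))) -> 0
  row 10 [1010]: (((NOT 0 OR NOT 1) IMPLIES (NOT 1 AND NOT 0)) XOR ((0 IMPLIES 1) OR (NOT 1 AND 0))) -> 1
  row 11 [1011]: (((NOT 0 OR NOT 1) IMPLIES (NOT 1 AND NOT 1)) XOR ((1 IMPLIES 1) OR (NOT 1 AND 0))) -> 1
  row 12 [1100]: (((NOT 1 OR NOT 1) IMPLIES (NOT 1 AND NOT 0)) XOR ((0 IMPLIES 0) OR (NOT 1 AND 1))) -> 0
  row 13 [1101]: (((NOT 1 OR NOT 1) IMPLIES (NOT 1 AND NOT 1)) XOR ((1 IMPLIES 0) OR (NOT 1 AND 1))) -> 1
  row 14 [1110]: (((NOT 1 OR NOT 1) IMPLIES (NOT 1 AND NOT 0)) XOR ((0 IMPLIES 1) OR (NOT 1 AND 1))) -> 0
  row 15 [1111]: (((NOT 1 OR NOT 1) IMPLIES (NOT 1 AND NOT 1)) XOR ((1 IMPLIES 1) OR (NOT 1 AND 1))) -> 0
Full result column, 4 rows per line (P1,P2 fixed per line; P3,P4 runs 00..11 left to right):
  rows 0-3 [P1,P2=00]: 0001  = hex 1
  rows 4-7 [P1,P2=01]: 0101  = hex 5
  rows 8-11 [P1,P2=10]: 1011  = hex B
  rows 12-15 [P1,P2=11]: 0100  = hex 4
Output column (row 0 .. row 15) = 0001010110110100
Output column grouped in 4s = 0001 0101 1011 0100 = 0x15B4
Convert to decimal digit by digit (value = value*16 + digit):
  1 -> 1
  1*16 + 5 = 21
  21*16 + 11 (B) = 347
  347*16 + 4 = 5556
Decimal = 5556

5556


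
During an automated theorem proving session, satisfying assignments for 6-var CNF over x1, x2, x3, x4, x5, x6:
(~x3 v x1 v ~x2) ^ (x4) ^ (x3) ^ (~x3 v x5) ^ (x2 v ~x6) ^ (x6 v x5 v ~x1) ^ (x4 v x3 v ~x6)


CNF with 7 clauses over 6 vars (64 assignments).
An assignment satisfies CNF iff every clause has >=1 true literal.
Check each row (bits = x1,x2,x3,x4,x5,x6; clause T/F shown):
  row 0 [000000]: clauses=TFFTTTT -> 0
  row 1 [000001]: clauses=TFFTFTF -> 0
  row 2 [000010]: clauses=TFFTTTT -> 0
  row 3 [000011]: clauses=TFFTFTF -> 0
  row 4 [000100]: clauses=TTFTTTT -> 0
  (every remaining row is evaluated the same way; all 64 results are listed next)
Full result column, 8 rows per line (x1,x2,x3 fixed per line; x4,x5,x6 runs 000..111 left to right):
  rows 0-7 [x1,x2,x3=000]: 00000000  (ones: 0)
  rows 8-15 [x1,x2,x3=001]: 00000010  (ones: 1)
  rows 16-23 [x1,x2,x3=010]: 00000000  (ones: 0)
  rows 24-31 [x1,x2,x3=011]: 00000000  (ones: 0)
  rows 32-39 [x1,x2,x3=100]: 00000000  (ones: 0)
  rows 40-47 [x1,x2,x3=101]: 00000010  (ones: 1)
  rows 48-55 [x1,x2,x3=110]: 00000000  (ones: 0)
  rows 56-63 [x1,x2,x3=111]: 00000011  (ones: 2)
Satisfying assignments = 0+1+0+0+0+1+0+2 = 4

4


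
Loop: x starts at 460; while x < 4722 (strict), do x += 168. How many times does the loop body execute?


Step 1: x goes from 460 toward 4722 by 168; the body runs while x<4722, so iterations = ceil((bound-start)/step)
Step 2: Distance=4262
Step 3: ceil(4262/168)=26

26


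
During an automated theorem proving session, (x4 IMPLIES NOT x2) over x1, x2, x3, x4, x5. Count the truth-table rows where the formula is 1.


Formula: (x4 IMPLIES NOT x2) over 5 vars (32 rows)
Evaluate each row (x1, x2, x3, x4, x5 as bits, MSB first):
  row 0 [00000]: (0 IMPLIES NOT 0) -> 1
  row 1 [00001]: (0 IMPLIES NOT 0) -> 1
  row 2 [00010]: (1 IMPLIES NOT 0) -> 1
  row 3 [00011]: (1 IMPLIES NOT 0) -> 1
  row 4 [00100]: (0 IMPLIES NOT 0) -> 1
  row 5 [00101]: (0 IMPLIES NOT 0) -> 1
  row 6 [00110]: (1 IMPLIES NOT 0) -> 1
  row 7 [00111]: (1 IMPLIES NOT 0) -> 1
  row 8 [01000]: (0 IMPLIES NOT 1) -> 1
  row 9 [01001]: (0 IMPLIES NOT 1) -> 1
  row 10 [01010]: (1 IMPLIES NOT 1) -> 0
  row 11 [01011]: (1 IMPLIES NOT 1) -> 0
  row 12 [01100]: (0 IMPLIES NOT 1) -> 1
  row 13 [01101]: (0 IMPLIES NOT 1) -> 1
  row 14 [01110]: (1 IMPLIES NOT 1) -> 0
  row 15 [01111]: (1 IMPLIES NOT 1) -> 0
  row 16 [10000]: (0 IMPLIES NOT 0) -> 1
  row 17 [10001]: (0 IMPLIES NOT 0) -> 1
  row 18 [10010]: (1 IMPLIES NOT 0) -> 1
  row 19 [10011]: (1 IMPLIES NOT 0) -> 1
  row 20 [10100]: (0 IMPLIES NOT 0) -> 1
  row 21 [10101]: (0 IMPLIES NOT 0) -> 1
  row 22 [10110]: (1 IMPLIES NOT 0) -> 1
  row 23 [10111]: (1 IMPLIES NOT 0) -> 1
  row 24 [11000]: (0 IMPLIES NOT 1) -> 1
  row 25 [11001]: (0 IMPLIES NOT 1) -> 1
  row 26 [11010]: (1 IMPLIES NOT 1) -> 0
  row 27 [11011]: (1 IMPLIES NOT 1) -> 0
  row 28 [11100]: (0 IMPLIES NOT 1) -> 1
  row 29 [11101]: (0 IMPLIES NOT 1) -> 1
  row 30 [11110]: (1 IMPLIES NOT 1) -> 0
  row 31 [11111]: (1 IMPLIES NOT 1) -> 0
Full result column, 8 rows per line (x1,x2 fixed per line; x3,x4,x5 runs 000..111 left to right):
  rows 0-7 [x1,x2=00]: 11111111  (ones: 8)
  rows 8-15 [x1,x2=01]: 11001100  (ones: 4)
  rows 16-23 [x1,x2=10]: 11111111  (ones: 8)
  rows 24-31 [x1,x2=11]: 11001100  (ones: 4)
Count of 1-rows = 8+4+8+4 = 24

24


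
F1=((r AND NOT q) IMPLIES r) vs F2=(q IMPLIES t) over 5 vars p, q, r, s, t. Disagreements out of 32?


F1 = ((r AND NOT q) IMPLIES r)
F2 = (q IMPLIES t)
Evaluate both on each of 32 rows (bits = p,q,r,s,t):
  row 0 [00000]: F1=1 F2=1 -> 0
  row 1 [00001]: F1=1 F2=1 -> 0
  row 2 [00010]: F1=1 F2=1 -> 0
  row 3 [00011]: F1=1 F2=1 -> 0
  row 4 [00100]: F1=1 F2=1 -> 0
  row 5 [00101]: F1=1 F2=1 -> 0
  row 6 [00110]: F1=1 F2=1 -> 0
  row 7 [00111]: F1=1 F2=1 -> 0
  row 8 [01000]: F1=1 F2=0 (differ) -> 1
  row 9 [01001]: F1=1 F2=1 -> 0
  row 10 [01010]: F1=1 F2=0 (differ) -> 1
  row 11 [01011]: F1=1 F2=1 -> 0
  row 12 [01100]: F1=1 F2=0 (differ) -> 1
  row 13 [01101]: F1=1 F2=1 -> 0
  row 14 [01110]: F1=1 F2=0 (differ) -> 1
  row 15 [01111]: F1=1 F2=1 -> 0
  row 16 [10000]: F1=1 F2=1 -> 0
  row 17 [10001]: F1=1 F2=1 -> 0
  row 18 [10010]: F1=1 F2=1 -> 0
  row 19 [10011]: F1=1 F2=1 -> 0
  row 20 [10100]: F1=1 F2=1 -> 0
  row 21 [10101]: F1=1 F2=1 -> 0
  row 22 [10110]: F1=1 F2=1 -> 0
  row 23 [10111]: F1=1 F2=1 -> 0
  row 24 [11000]: F1=1 F2=0 (differ) -> 1
  row 25 [11001]: F1=1 F2=1 -> 0
  row 26 [11010]: F1=1 F2=0 (differ) -> 1
  row 27 [11011]: F1=1 F2=1 -> 0
  row 28 [11100]: F1=1 F2=0 (differ) -> 1
  row 29 [11101]: F1=1 F2=1 -> 0
  row 30 [11110]: F1=1 F2=0 (differ) -> 1
  row 31 [11111]: F1=1 F2=1 -> 0
Full result column, 8 rows per line (p,q fixed per line; r,s,t runs 000..111 left to right):
  rows 0-7 [p,q=00]: 00000000  (ones: 0)
  rows 8-15 [p,q=01]: 10101010  (ones: 4)
  rows 16-23 [p,q=10]: 00000000  (ones: 0)
  rows 24-31 [p,q=11]: 10101010  (ones: 4)
Disagreements = 0+4+0+4 = 8

8


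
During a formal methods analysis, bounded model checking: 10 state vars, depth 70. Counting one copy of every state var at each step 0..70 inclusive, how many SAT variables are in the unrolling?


BMC unrolls to depth k, creating one copy of each state var for steps 0..k.
Step count = 70 + 1 = 71 (steps 0 through 70)
Vars per step = 10
Total = 10 * 71 = 710

710


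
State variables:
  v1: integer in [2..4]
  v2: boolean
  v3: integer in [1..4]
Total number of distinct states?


State space = product of domain sizes of all variables.
Domain sizes:
  v1 (integer in [2..4]): 3
  v2 (boolean): 2
  v3 (integer in [1..4]): 4
Product = 3 * 2 * 4 = 24

24


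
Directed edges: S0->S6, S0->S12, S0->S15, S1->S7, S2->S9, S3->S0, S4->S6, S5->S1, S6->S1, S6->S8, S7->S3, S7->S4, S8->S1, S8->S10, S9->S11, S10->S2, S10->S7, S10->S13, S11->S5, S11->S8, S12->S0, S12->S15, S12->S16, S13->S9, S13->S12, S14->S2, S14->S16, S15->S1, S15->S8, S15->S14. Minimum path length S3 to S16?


BFS layer-by-layer from S3:
  dist 0: {S3}
  dist 1: {S0}
  dist 2: {S6, S12, S15}
  dist 3: {S1, S8, S14, S16}
  -> S16 reached at distance 3
Shortest path length = 3

3


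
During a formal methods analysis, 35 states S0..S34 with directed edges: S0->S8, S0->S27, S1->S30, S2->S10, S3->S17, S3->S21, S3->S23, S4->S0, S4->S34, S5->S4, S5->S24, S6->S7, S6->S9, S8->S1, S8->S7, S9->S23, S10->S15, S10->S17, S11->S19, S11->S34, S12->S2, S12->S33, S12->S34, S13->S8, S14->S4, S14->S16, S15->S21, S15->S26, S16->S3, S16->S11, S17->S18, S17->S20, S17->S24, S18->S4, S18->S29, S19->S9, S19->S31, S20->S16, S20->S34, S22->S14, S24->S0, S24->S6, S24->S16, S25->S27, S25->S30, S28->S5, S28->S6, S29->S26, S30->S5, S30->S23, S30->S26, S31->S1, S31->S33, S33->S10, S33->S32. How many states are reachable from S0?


BFS from S0:
  layer 0: {S0}
  layer 1: {S8, S27}
  layer 2: {S1, S7}
  layer 3: {S30}
  layer 4: {S5, S23, S26}
  layer 5: {S4, S24}
  layer 6: {S6, S16, S34}
  layer 7: {S3, S9, S11}
  layer 8: {S17, S19, S21}
  layer 9: {S18, S20, S31}
  layer 10: {S29, S33}
  layer 11: {S10, S32}
  layer 12: {S15}
Reachable set: {S0, S1, S3, S4, S5, S6, S7, S8, S9, S10, S11, S15, S16, S17, S18, S19, S20, S21, S23, S24, S26, S27, S29, S30, S31, S32, S33, S34}
Count = 28

28


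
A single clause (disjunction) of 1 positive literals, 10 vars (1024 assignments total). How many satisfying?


Step 1: Total=2^10=1024
Step 2: Unsat when all 1 false: 2^9=512
Step 3: Sat=1024-512=512

512


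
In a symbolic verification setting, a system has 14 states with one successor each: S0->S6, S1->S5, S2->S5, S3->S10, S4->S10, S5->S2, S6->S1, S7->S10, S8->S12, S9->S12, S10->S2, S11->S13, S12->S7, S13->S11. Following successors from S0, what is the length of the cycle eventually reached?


Trace from S0 until a state repeats:
  S0 -> S6 -> S1 -> S5 -> S2 -> S5
S5 first seen at step 3, revisited at step 5.
Cycle length = 5 - 3 = 2

2


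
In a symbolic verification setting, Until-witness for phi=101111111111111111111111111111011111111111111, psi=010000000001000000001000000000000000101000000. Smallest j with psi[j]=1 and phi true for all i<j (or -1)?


(phi U psi) at 0: need smallest j with psi[j]=1 and phi[i]=1 for all i in [0,j).
Scan from step 0:
  step 0: phi=1, psi=0 -> continue
  step 1: psi=1 and phi held for [0,1) -> witness found
Witness step = 1

1


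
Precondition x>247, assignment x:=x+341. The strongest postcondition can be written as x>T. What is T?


Formula: sp(P, x:=E) = exists old_x. (x = E[old_x/x]) AND P[old_x/x] (old_x is the value of x before the assignment; eliminate old_x by solving x = E[old_x/x] for old_x)
Step 1: Precondition P: x>247, i.e. old_x > 247
Step 2: Assignment gives x = old_x + 341, so old_x = x - 341
Step 3: Substitute into P: x - 341 > 247
Step 4: Simplify: x > 247+341 = 588

588
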